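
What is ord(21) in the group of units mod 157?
156

157 is prime, so ord(21) divides φ(157) = 156.
Divisors of 156: 1, 2, 3, 4, 6, 12, 13, 26, 39, 52, 78, 156.
Repeated squaring: 21^1 ≡ 21, 21^2 ≡ 127, 21^4 ≡ 115, 21^8 ≡ 37, 21^16 ≡ 113, 21^32 ≡ 52, 21^64 ≡ 35, 21^128 ≡ 126 (mod 157).
Test 21^d mod 157 for each divisor d in increasing order:
21^1 ≡ 21
21^2 ≡ 127
21^3 = 21^2·21^1 ≡ 155
21^4 ≡ 115
21^6 = 21^4·21^2 ≡ 4
21^12 = 21^8·21^4 ≡ 16
21^13 = 21^8·21^4·21^1 ≡ 22
21^26 = 21^16·21^8·21^2 ≡ 13
21^39 = 21^32·21^4·21^2·21^1 ≡ 129
21^52 = 21^32·21^16·21^4 ≡ 12
21^78 = 21^64·21^8·21^4·21^2 ≡ 156
21^156 = 21^128·21^16·21^8·21^4 ≡ 1  ← first divisor giving 1
The order is 156.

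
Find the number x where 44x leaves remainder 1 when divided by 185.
164

gcd(44, 185) = 1, so the inverse exists.
Extended Euclidean algorithm on (185, 44):
185 = 4 × 44 + 9  ⟹  9 = (1)·185 + (-4)·44
44 = 4 × 9 + 8  ⟹  8 = (-4)·185 + (17)·44
9 = 1 × 8 + 1  ⟹  1 = (5)·185 + (-21)·44
So (-21)·44 ≡ 1 (mod 185), i.e. 44^(-1) ≡ -21 ≡ 164 (mod 185).
Check: 44 × 164 = 7216 ≡ 1 (mod 185)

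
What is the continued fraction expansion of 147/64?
[2; 3, 2, 1, 2, 2]

Euclidean algorithm steps:
147 = 2 × 64 + 19
64 = 3 × 19 + 7
19 = 2 × 7 + 5
7 = 1 × 5 + 2
5 = 2 × 2 + 1
2 = 2 × 1 + 0
Continued fraction: [2; 3, 2, 1, 2, 2]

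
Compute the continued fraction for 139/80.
[1; 1, 2, 1, 4, 4]

Euclidean algorithm steps:
139 = 1 × 80 + 59
80 = 1 × 59 + 21
59 = 2 × 21 + 17
21 = 1 × 17 + 4
17 = 4 × 4 + 1
4 = 4 × 1 + 0
Continued fraction: [1; 1, 2, 1, 4, 4]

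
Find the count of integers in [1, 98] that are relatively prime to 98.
42

98 = 2 × 7^2
φ(n) = n × ∏(1 - 1/p) for each prime p dividing n
φ(98) = 98 × (1 - 1/2) × (1 - 1/7) = 42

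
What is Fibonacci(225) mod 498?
292

Matrix identity: Q^n = [[F_(n+1), F_n], [F_n, F_(n-1)]] with Q = [[1,1],[1,0]].
n = 225 = 11100001₂. Square-and-multiply, entries mod 498:
Q^1 = [[1,1],[1,0]]
Q^3 = (Q^1)²·Q = [[3,2],[2,1]]
Q^7 = (Q^3)²·Q = [[21,13],[13,8]]
Q^14 = (Q^7)² = [[112,377],[377,233]]
Q^28 = (Q^14)² = [[293,87],[87,206]]
Q^56 = (Q^28)² = [[292,87],[87,205]]
Q^112 = (Q^56)² = [[205,411],[411,292]]
Q^225 = (Q^112)²·Q = [[379,292],[292,87]]
F_225 mod 498 = Q^225[0][1] = 292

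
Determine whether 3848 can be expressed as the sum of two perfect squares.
2² + 62² (a=2, b=62)

Factorization: 3848 = 2^3 × 13 × 37
By Fermat: n is sum of two squares iff every prime p ≡ 3 (mod 4) appears to even power.
All primes ≡ 3 (mod 4) appear to even power.
Search a = 0, 1, 2, … for 3848 - a² a perfect square: first hit at a = 2: 3848 - 4 = 3844 = 62².
3848 = 2² + 62² = 4 + 3844 ✓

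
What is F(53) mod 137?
77

Matrix identity: Q^n = [[F_(n+1), F_n], [F_n, F_(n-1)]] with Q = [[1,1],[1,0]].
n = 53 = 110101₂. Square-and-multiply, entries mod 137:
Q^1 = [[1,1],[1,0]]
Q^3 = (Q^1)²·Q = [[3,2],[2,1]]
Q^6 = (Q^3)² = [[13,8],[8,5]]
Q^13 = (Q^6)²·Q = [[103,96],[96,7]]
Q^26 = (Q^13)² = [[97,11],[11,86]]
Q^53 = (Q^26)²·Q = [[35,77],[77,95]]
F_53 mod 137 = Q^53[0][1] = 77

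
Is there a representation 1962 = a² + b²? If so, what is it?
21² + 39² (a=21, b=39)

Factorization: 1962 = 2 × 3^2 × 109
By Fermat: n is sum of two squares iff every prime p ≡ 3 (mod 4) appears to even power.
All primes ≡ 3 (mod 4) appear to even power.
Search a = 0, 1, 2, … for 1962 - a² a perfect square: first hit at a = 21: 1962 - 441 = 1521 = 39².
1962 = 21² + 39² = 441 + 1521 ✓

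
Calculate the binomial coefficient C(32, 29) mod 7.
4

Using Lucas' theorem:
Write n=32 and k=29 in base 7:
n in base 7: [4, 4]
k in base 7: [4, 1]
C(32,29) mod 7 = ∏ C(n_i, k_i) mod 7
Digit binomials (mod 7): C(4,4) = 1; C(4,1) = 4
Product: 1 × 4 = 4 ≡ 4 (mod 7)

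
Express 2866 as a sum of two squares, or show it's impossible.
29² + 45² (a=29, b=45)

Factorization: 2866 = 2 × 1433
By Fermat: n is sum of two squares iff every prime p ≡ 3 (mod 4) appears to even power.
All primes ≡ 3 (mod 4) appear to even power.
Search a = 0, 1, 2, … for 2866 - a² a perfect square: first hit at a = 29: 2866 - 841 = 2025 = 45².
2866 = 29² + 45² = 841 + 2025 ✓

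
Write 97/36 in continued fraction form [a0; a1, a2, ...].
[2; 1, 2, 3, 1, 2]

Euclidean algorithm steps:
97 = 2 × 36 + 25
36 = 1 × 25 + 11
25 = 2 × 11 + 3
11 = 3 × 3 + 2
3 = 1 × 2 + 1
2 = 2 × 1 + 0
Continued fraction: [2; 1, 2, 3, 1, 2]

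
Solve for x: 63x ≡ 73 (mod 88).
x ≡ 71 (mod 88)

gcd(63, 88) = 1, which divides 73, so solutions exist.
Find 63^(-1) mod 88 by the extended Euclidean algorithm:
88 = 1 × 63 + 25  ⟹  25 = (1)·88 + (-1)·63
63 = 2 × 25 + 13  ⟹  13 = (-2)·88 + (3)·63
25 = 1 × 13 + 12  ⟹  12 = (3)·88 + (-4)·63
13 = 1 × 12 + 1  ⟹  1 = (-5)·88 + (7)·63
So (7)·63 ≡ 1 (mod 88), i.e. 63^(-1) ≡ 7 (mod 88).
x ≡ 7 × 73 = 511 ≡ 71 (mod 88).
Check: 63 × 71 = 4473 ≡ 73 (mod 88).
Unique solution: x ≡ 71 (mod 88)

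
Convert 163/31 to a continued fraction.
[5; 3, 1, 7]

Euclidean algorithm steps:
163 = 5 × 31 + 8
31 = 3 × 8 + 7
8 = 1 × 7 + 1
7 = 7 × 1 + 0
Continued fraction: [5; 3, 1, 7]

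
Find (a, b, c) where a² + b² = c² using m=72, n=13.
(5015, 1872, 5353)

Euclid's formula: a = m² - n², b = 2mn, c = m² + n²
m = 72, n = 13
a = 72² - 13² = 5184 - 169 = 5015
b = 2 × 72 × 13 = 1872
c = 72² + 13² = 5184 + 169 = 5353
Verification: 5015² + 1872² = 25150225 + 3504384 = 28654609 = 5353² ✓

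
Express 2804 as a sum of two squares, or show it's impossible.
10² + 52² (a=10, b=52)

Factorization: 2804 = 2^2 × 701
By Fermat: n is sum of two squares iff every prime p ≡ 3 (mod 4) appears to even power.
All primes ≡ 3 (mod 4) appear to even power.
Search a = 0, 1, 2, … for 2804 - a² a perfect square: first hit at a = 10: 2804 - 100 = 2704 = 52².
2804 = 10² + 52² = 100 + 2704 ✓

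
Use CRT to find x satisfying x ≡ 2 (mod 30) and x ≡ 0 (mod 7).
182

Using Chinese Remainder Theorem:
M = 30 × 7 = 210
M1 = 7, M2 = 30
y1 = 7^(-1) mod 30 = 13
y2 = 30^(-1) mod 7 = 4
x = (2×7×13 + 0×30×4) mod 210 = 182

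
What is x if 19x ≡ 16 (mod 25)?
x ≡ 14 (mod 25)

gcd(19, 25) = 1, which divides 16, so solutions exist.
Find 19^(-1) mod 25 by the extended Euclidean algorithm:
25 = 1 × 19 + 6  ⟹  6 = (1)·25 + (-1)·19
19 = 3 × 6 + 1  ⟹  1 = (-3)·25 + (4)·19
So (4)·19 ≡ 1 (mod 25), i.e. 19^(-1) ≡ 4 (mod 25).
x ≡ 4 × 16 = 64 ≡ 14 (mod 25).
Check: 19 × 14 = 266 ≡ 16 (mod 25).
Unique solution: x ≡ 14 (mod 25)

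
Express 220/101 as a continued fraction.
[2; 5, 1, 1, 1, 1, 3]

Euclidean algorithm steps:
220 = 2 × 101 + 18
101 = 5 × 18 + 11
18 = 1 × 11 + 7
11 = 1 × 7 + 4
7 = 1 × 4 + 3
4 = 1 × 3 + 1
3 = 3 × 1 + 0
Continued fraction: [2; 5, 1, 1, 1, 1, 3]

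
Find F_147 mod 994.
226

Matrix identity: Q^n = [[F_(n+1), F_n], [F_n, F_(n-1)]] with Q = [[1,1],[1,0]].
n = 147 = 10010011₂. Square-and-multiply, entries mod 994:
Q^1 = [[1,1],[1,0]]
Q^2 = (Q^1)² = [[2,1],[1,1]]
Q^4 = (Q^2)² = [[5,3],[3,2]]
Q^9 = (Q^4)²·Q = [[55,34],[34,21]]
Q^18 = (Q^9)² = [[205,596],[596,603]]
Q^36 = (Q^18)² = [[635,472],[472,163]]
Q^73 = (Q^36)²·Q = [[713,783],[783,924]]
Q^147 = (Q^73)²·Q = [[731,226],[226,505]]
F_147 mod 994 = Q^147[0][1] = 226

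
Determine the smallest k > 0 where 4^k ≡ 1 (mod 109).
18

109 is prime, so ord(4) divides φ(109) = 108.
Divisors of 108: 1, 2, 3, 4, 6, 9, 12, 18, 27, 36, 54, 108.
Repeated squaring: 4^1 ≡ 4, 4^2 ≡ 16, 4^4 ≡ 38, 4^8 ≡ 27, 4^16 ≡ 75, 4^32 ≡ 66, 4^64 ≡ 105 (mod 109).
Test 4^d mod 109 for each divisor d in increasing order:
4^1 ≡ 4
4^2 ≡ 16
4^3 = 4^2·4^1 ≡ 64
4^4 ≡ 38
4^6 = 4^4·4^2 ≡ 63
4^9 = 4^8·4^1 ≡ 108
4^12 = 4^8·4^4 ≡ 45
4^18 = 4^16·4^2 ≡ 1  ← first divisor giving 1
The order is 18.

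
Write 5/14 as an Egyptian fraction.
1/3 + 1/42

Greedy algorithm:
5/14: ceiling(14/5) = 3, use 1/3
1/42: ceiling(42/1) = 42, use 1/42
Result: 5/14 = 1/3 + 1/42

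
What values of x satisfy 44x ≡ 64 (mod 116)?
x ≡ 12 (mod 29)

gcd(44, 116) = 4, which divides 64, so solutions exist.
Divide through by 4: 11x ≡ 16 (mod 29).
Find 11^(-1) mod 29 by the extended Euclidean algorithm:
29 = 2 × 11 + 7  ⟹  7 = (1)·29 + (-2)·11
11 = 1 × 7 + 4  ⟹  4 = (-1)·29 + (3)·11
7 = 1 × 4 + 3  ⟹  3 = (2)·29 + (-5)·11
4 = 1 × 3 + 1  ⟹  1 = (-3)·29 + (8)·11
So (8)·11 ≡ 1 (mod 29), i.e. 11^(-1) ≡ 8 (mod 29).
x ≡ 8 × 16 = 128 ≡ 12 (mod 29).
Check: 44 × 12 = 528 ≡ 64 (mod 116).
x ≡ 12 (mod 29), giving 4 solutions mod 116.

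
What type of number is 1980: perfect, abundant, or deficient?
abundant

Proper divisors of 1980: sum = 1 + 2 + 3 + 4 + 5 + 6 + 9 + 10 + ... + 396 + 495 + 660 + 990 (35 divisors) = 4572
Since 4572 > 1980, 1980 is abundant.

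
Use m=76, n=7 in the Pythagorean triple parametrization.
(5727, 1064, 5825)

Euclid's formula: a = m² - n², b = 2mn, c = m² + n²
m = 76, n = 7
a = 76² - 7² = 5776 - 49 = 5727
b = 2 × 76 × 7 = 1064
c = 76² + 7² = 5776 + 49 = 5825
Verification: 5727² + 1064² = 32798529 + 1132096 = 33930625 = 5825² ✓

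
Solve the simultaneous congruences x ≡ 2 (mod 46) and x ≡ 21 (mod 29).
1152

Using Chinese Remainder Theorem:
M = 46 × 29 = 1334
M1 = 29, M2 = 46
y1 = 29^(-1) mod 46 = 27
y2 = 46^(-1) mod 29 = 12
x = (2×29×27 + 21×46×12) mod 1334 = 1152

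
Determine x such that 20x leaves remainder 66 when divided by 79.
x ≡ 27 (mod 79)

gcd(20, 79) = 1, which divides 66, so solutions exist.
Find 20^(-1) mod 79 by the extended Euclidean algorithm:
79 = 3 × 20 + 19  ⟹  19 = (1)·79 + (-3)·20
20 = 1 × 19 + 1  ⟹  1 = (-1)·79 + (4)·20
So (4)·20 ≡ 1 (mod 79), i.e. 20^(-1) ≡ 4 (mod 79).
x ≡ 4 × 66 = 264 ≡ 27 (mod 79).
Check: 20 × 27 = 540 ≡ 66 (mod 79).
Unique solution: x ≡ 27 (mod 79)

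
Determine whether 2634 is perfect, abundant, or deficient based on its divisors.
abundant

Proper divisors of 2634: sum = 1 + 2 + 3 + 6 + 439 + 878 + 1317 = 2646
Since 2646 > 2634, 2634 is abundant.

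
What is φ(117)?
72

117 = 3^2 × 13
φ(n) = n × ∏(1 - 1/p) for each prime p dividing n
φ(117) = 117 × (1 - 1/3) × (1 - 1/13) = 72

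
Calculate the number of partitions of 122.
2291320912

p(n) counts ways to write n as a sum of positive integers (order ignored).
Euler's pentagonal recurrence: p(k) = p(k-1) + p(k-2) - p(k-5) - p(k-7) + p(k-12) + p(k-15) - ... (offsets j(3j∓1)/2, signs ++--, p(0)=1, p(<0)=0).
DP table for k = 0..121: p(0)=1, p(1)=1, p(2)=2, p(3)=3, p(4)=5, p(5)=7, p(6)=11, p(7)=15, p(8)=22, p(9)=30, p(10)=42, p(11)=56, p(12)=77, p(13)=101, p(14)=135, p(15)=176, p(16)=231, p(17)=297, p(18)=385, p(19)=490, p(20)=627, p(21)=792, p(22)=1002, p(23)=1255, p(24)=1575, p(25)=1958, p(26)=2436, p(27)=3010, p(28)=3718, p(29)=4565, p(30)=5604, p(31)=6842, p(32)=8349, p(33)=10143, p(34)=12310, p(35)=14883, p(36)=17977, p(37)=21637, p(38)=26015, p(39)=31185, p(40)=37338, p(41)=44583, p(42)=53174, p(43)=63261, p(44)=75175, p(45)=89134, p(46)=105558, p(47)=124754, p(48)=147273, p(49)=173525, p(50)=204226, p(51)=239943, p(52)=281589, p(53)=329931, p(54)=386155, p(55)=451276, p(56)=526823, p(57)=614154, p(58)=715220, p(59)=831820, p(60)=966467, p(61)=1121505, p(62)=1300156, p(63)=1505499, p(64)=1741630, p(65)=2012558, p(66)=2323520, p(67)=2679689, p(68)=3087735, p(69)=3554345, p(70)=4087968, p(71)=4697205, p(72)=5392783, p(73)=6185689, p(74)=7089500, p(75)=8118264, p(76)=9289091, p(77)=10619863, p(78)=12132164, p(79)=13848650, p(80)=15796476, p(81)=18004327, p(82)=20506255, p(83)=23338469, p(84)=26543660, p(85)=30167357, p(86)=34262962, p(87)=38887673, p(88)=44108109, p(89)=49995925, p(90)=56634173, p(91)=64112359, p(92)=72533807, p(93)=82010177, p(94)=92669720, p(95)=104651419, p(96)=118114304, p(97)=133230930, p(98)=150198136, p(99)=169229875, p(100)=190569292, p(101)=214481126, p(102)=241265379, p(103)=271248950, p(104)=304801365, p(105)=342325709, p(106)=384276336, p(107)=431149389, p(108)=483502844, p(109)=541946240, p(110)=607163746, p(111)=679903203, p(112)=761002156, p(113)=851376628, p(114)=952050665, p(115)=1064144451, p(116)=1188908248, p(117)=1327710076, p(118)=1482074143, p(119)=1653668665, p(120)=1844349560, p(121)=2056148051.
Final step: p(122) = p(121) + p(120) - p(117) - p(115) + p(110) + p(107) - p(100) - p(96) + p(87) + p(82) - p(71) - p(65) + p(52) + p(45) - p(30) - p(22) + p(5)
= 2056148051 + 1844349560 - 1327710076 - 1064144451 + 607163746 + 431149389 - 190569292 - 118114304 + 38887673 + 20506255 - 4697205 - 2012558 + 281589 + 89134 - 5604 - 1002 + 7
= 2291320912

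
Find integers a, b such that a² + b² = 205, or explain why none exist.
3² + 14² (a=3, b=14)

Factorization: 205 = 5 × 41
By Fermat: n is sum of two squares iff every prime p ≡ 3 (mod 4) appears to even power.
All primes ≡ 3 (mod 4) appear to even power.
Search a = 0, 1, 2, … for 205 - a² a perfect square: first hit at a = 3: 205 - 9 = 196 = 14².
205 = 3² + 14² = 9 + 196 ✓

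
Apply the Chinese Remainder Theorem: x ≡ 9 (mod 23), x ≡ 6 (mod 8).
78

Using Chinese Remainder Theorem:
M = 23 × 8 = 184
M1 = 8, M2 = 23
y1 = 8^(-1) mod 23 = 3
y2 = 23^(-1) mod 8 = 7
x = (9×8×3 + 6×23×7) mod 184 = 78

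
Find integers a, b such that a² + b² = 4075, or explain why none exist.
Not possible

Factorization: 4075 = 5^2 × 163
By Fermat: n is sum of two squares iff every prime p ≡ 3 (mod 4) appears to even power.
Prime(s) ≡ 3 (mod 4) with odd exponent: [(163, 1)]
Therefore 4075 cannot be expressed as a² + b².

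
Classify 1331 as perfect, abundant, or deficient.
deficient

Proper divisors of 1331: sum = 1 + 11 + 121 = 133
Since 133 < 1331, 1331 is deficient.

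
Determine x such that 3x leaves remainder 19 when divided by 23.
x ≡ 14 (mod 23)

gcd(3, 23) = 1, which divides 19, so solutions exist.
Find 3^(-1) mod 23 by the extended Euclidean algorithm:
23 = 7 × 3 + 2  ⟹  2 = (1)·23 + (-7)·3
3 = 1 × 2 + 1  ⟹  1 = (-1)·23 + (8)·3
So (8)·3 ≡ 1 (mod 23), i.e. 3^(-1) ≡ 8 (mod 23).
x ≡ 8 × 19 = 152 ≡ 14 (mod 23).
Check: 3 × 14 = 42 ≡ 19 (mod 23).
Unique solution: x ≡ 14 (mod 23)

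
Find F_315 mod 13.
0

Matrix identity: Q^n = [[F_(n+1), F_n], [F_n, F_(n-1)]] with Q = [[1,1],[1,0]].
n = 315 = 100111011₂. Square-and-multiply, entries mod 13:
Q^1 = [[1,1],[1,0]]
Q^2 = (Q^1)² = [[2,1],[1,1]]
Q^4 = (Q^2)² = [[5,3],[3,2]]
Q^9 = (Q^4)²·Q = [[3,8],[8,8]]
Q^19 = (Q^9)²·Q = [[5,8],[8,10]]
Q^39 = (Q^19)²·Q = [[1,11],[11,3]]
Q^78 = (Q^39)² = [[5,5],[5,0]]
Q^157 = (Q^78)²·Q = [[10,11],[11,12]]
Q^315 = (Q^157)²·Q = [[8,0],[0,8]]
F_315 mod 13 = Q^315[0][1] = 0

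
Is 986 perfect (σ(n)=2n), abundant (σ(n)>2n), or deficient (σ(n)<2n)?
deficient

Proper divisors of 986: sum = 1 + 2 + 17 + 29 + 34 + 58 + 493 = 634
Since 634 < 986, 986 is deficient.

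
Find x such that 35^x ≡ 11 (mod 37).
30

Baby-step giant-step with step n = ⌈√37⌉ = 7.
Baby steps 35^j mod 37 (j:value) for j=0..6: 0:1, 1:35, 2:4, 3:29, 4:16, 5:5, 6:27.
Giant-step multiplier: 35^(-7) ≡ 35^(36-7) = 35^29 ≡ 13 (mod 37).
Giant steps γ_i = 11·13^i mod 37: γ_0=11, γ_1=32, γ_2=9, γ_3=6, γ_4=4 (in table at j=2).
x = i·n + j = 4·7 + 2 = 30.
Check: 35^30 ≡ 11 (mod 37).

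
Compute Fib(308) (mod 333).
114

Matrix identity: Q^n = [[F_(n+1), F_n], [F_n, F_(n-1)]] with Q = [[1,1],[1,0]].
n = 308 = 100110100₂. Square-and-multiply, entries mod 333:
Q^1 = [[1,1],[1,0]]
Q^2 = (Q^1)² = [[2,1],[1,1]]
Q^4 = (Q^2)² = [[5,3],[3,2]]
Q^9 = (Q^4)²·Q = [[55,34],[34,21]]
Q^19 = (Q^9)²·Q = [[105,185],[185,253]]
Q^38 = (Q^19)² = [[295,296],[296,332]]
Q^77 = (Q^38)²·Q = [[260,149],[149,111]]
Q^154 = (Q^77)² = [[224,1],[1,223]]
Q^308 = (Q^154)² = [[227,114],[114,113]]
F_308 mod 333 = Q^308[0][1] = 114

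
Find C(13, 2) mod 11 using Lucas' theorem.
1

Using Lucas' theorem:
Write n=13 and k=2 in base 11:
n in base 11: [1, 2]
k in base 11: [0, 2]
C(13,2) mod 11 = ∏ C(n_i, k_i) mod 11
Digit binomials (mod 11): C(1,0) = 1; C(2,2) = 1
Product: 1 × 1 = 1 ≡ 1 (mod 11)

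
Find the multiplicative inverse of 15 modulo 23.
20

gcd(15, 23) = 1, so the inverse exists.
Extended Euclidean algorithm on (23, 15):
23 = 1 × 15 + 8  ⟹  8 = (1)·23 + (-1)·15
15 = 1 × 8 + 7  ⟹  7 = (-1)·23 + (2)·15
8 = 1 × 7 + 1  ⟹  1 = (2)·23 + (-3)·15
So (-3)·15 ≡ 1 (mod 23), i.e. 15^(-1) ≡ -3 ≡ 20 (mod 23).
Check: 15 × 20 = 300 ≡ 1 (mod 23)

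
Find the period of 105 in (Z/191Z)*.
190

191 is prime, so ord(105) divides φ(191) = 190.
Divisors of 190: 1, 2, 5, 10, 19, 38, 95, 190.
Repeated squaring: 105^1 ≡ 105, 105^2 ≡ 138, 105^4 ≡ 135, 105^8 ≡ 80, 105^16 ≡ 97, 105^32 ≡ 50, 105^64 ≡ 17, 105^128 ≡ 98 (mod 191).
Test 105^d mod 191 for each divisor d in increasing order:
105^1 ≡ 105
105^2 ≡ 138
105^5 = 105^4·105^1 ≡ 41
105^10 = 105^8·105^2 ≡ 153
105^19 = 105^16·105^2·105^1 ≡ 152
105^38 = 105^32·105^4·105^2 ≡ 184
105^95 = 105^64·105^16·105^8·105^4·105^2·105^1 ≡ 190
105^190 = 105^128·105^32·105^16·105^8·105^4·105^2 ≡ 1  ← first divisor giving 1
The order is 190.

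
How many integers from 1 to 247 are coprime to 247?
216

247 = 13 × 19
φ(n) = n × ∏(1 - 1/p) for each prime p dividing n
φ(247) = 247 × (1 - 1/13) × (1 - 1/19) = 216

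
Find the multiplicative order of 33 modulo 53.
52

53 is prime, so ord(33) divides φ(53) = 52.
Divisors of 52: 1, 2, 4, 13, 26, 52.
Repeated squaring: 33^1 ≡ 33, 33^2 ≡ 29, 33^4 ≡ 46, 33^8 ≡ 49, 33^16 ≡ 16, 33^32 ≡ 44 (mod 53).
Test 33^d mod 53 for each divisor d in increasing order:
33^1 ≡ 33
33^2 ≡ 29
33^4 ≡ 46
33^13 = 33^8·33^4·33^1 ≡ 23
33^26 = 33^16·33^8·33^2 ≡ 52
33^52 = 33^32·33^16·33^4 ≡ 1  ← first divisor giving 1
The order is 52.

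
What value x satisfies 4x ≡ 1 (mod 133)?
100

gcd(4, 133) = 1, so the inverse exists.
Extended Euclidean algorithm on (133, 4):
133 = 33 × 4 + 1  ⟹  1 = (1)·133 + (-33)·4
So (-33)·4 ≡ 1 (mod 133), i.e. 4^(-1) ≡ -33 ≡ 100 (mod 133).
Check: 4 × 100 = 400 ≡ 1 (mod 133)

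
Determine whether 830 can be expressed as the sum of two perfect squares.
Not possible

Factorization: 830 = 2 × 5 × 83
By Fermat: n is sum of two squares iff every prime p ≡ 3 (mod 4) appears to even power.
Prime(s) ≡ 3 (mod 4) with odd exponent: [(83, 1)]
Therefore 830 cannot be expressed as a² + b².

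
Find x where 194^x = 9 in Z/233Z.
54

Baby-step giant-step with step n = ⌈√233⌉ = 16.
Baby steps 194^j mod 233 (j:value) for j=0..15: 0:1, 1:194, 2:123, 3:96, 4:217, 5:158, 6:129, 7:95, 8:23, 9:35, 10:33, 11:111, 12:98, 13:139, 14:171, 15:88.
Giant-step multiplier: 194^(-16) ≡ 194^(232-16) = 194^216 ≡ 37 (mod 233).
Giant steps γ_i = 9·37^i mod 233: γ_0=9, γ_1=100, γ_2=205, γ_3=129 (in table at j=6).
x = i·n + j = 3·16 + 6 = 54.
Check: 194^54 ≡ 9 (mod 233).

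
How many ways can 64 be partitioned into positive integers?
1741630

p(n) counts ways to write n as a sum of positive integers (order ignored).
Euler's pentagonal recurrence: p(k) = p(k-1) + p(k-2) - p(k-5) - p(k-7) + p(k-12) + p(k-15) - ... (offsets j(3j∓1)/2, signs ++--, p(0)=1, p(<0)=0).
DP table for k = 0..63: p(0)=1, p(1)=1, p(2)=2, p(3)=3, p(4)=5, p(5)=7, p(6)=11, p(7)=15, p(8)=22, p(9)=30, p(10)=42, p(11)=56, p(12)=77, p(13)=101, p(14)=135, p(15)=176, p(16)=231, p(17)=297, p(18)=385, p(19)=490, p(20)=627, p(21)=792, p(22)=1002, p(23)=1255, p(24)=1575, p(25)=1958, p(26)=2436, p(27)=3010, p(28)=3718, p(29)=4565, p(30)=5604, p(31)=6842, p(32)=8349, p(33)=10143, p(34)=12310, p(35)=14883, p(36)=17977, p(37)=21637, p(38)=26015, p(39)=31185, p(40)=37338, p(41)=44583, p(42)=53174, p(43)=63261, p(44)=75175, p(45)=89134, p(46)=105558, p(47)=124754, p(48)=147273, p(49)=173525, p(50)=204226, p(51)=239943, p(52)=281589, p(53)=329931, p(54)=386155, p(55)=451276, p(56)=526823, p(57)=614154, p(58)=715220, p(59)=831820, p(60)=966467, p(61)=1121505, p(62)=1300156, p(63)=1505499.
Final step: p(64) = p(63) + p(62) - p(59) - p(57) + p(52) + p(49) - p(42) - p(38) + p(29) + p(24) - p(13) - p(7)
= 1505499 + 1300156 - 831820 - 614154 + 281589 + 173525 - 53174 - 26015 + 4565 + 1575 - 101 - 15
= 1741630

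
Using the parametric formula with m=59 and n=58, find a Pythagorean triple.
(117, 6844, 6845)

Euclid's formula: a = m² - n², b = 2mn, c = m² + n²
m = 59, n = 58
a = 59² - 58² = 3481 - 3364 = 117
b = 2 × 59 × 58 = 6844
c = 59² + 58² = 3481 + 3364 = 6845
Verification: 117² + 6844² = 13689 + 46840336 = 46854025 = 6845² ✓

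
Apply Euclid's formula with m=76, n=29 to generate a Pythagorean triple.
(4935, 4408, 6617)

Euclid's formula: a = m² - n², b = 2mn, c = m² + n²
m = 76, n = 29
a = 76² - 29² = 5776 - 841 = 4935
b = 2 × 76 × 29 = 4408
c = 76² + 29² = 5776 + 841 = 6617
Verification: 4935² + 4408² = 24354225 + 19430464 = 43784689 = 6617² ✓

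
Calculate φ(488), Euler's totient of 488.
240

488 = 2^3 × 61
φ(n) = n × ∏(1 - 1/p) for each prime p dividing n
φ(488) = 488 × (1 - 1/2) × (1 - 1/61) = 240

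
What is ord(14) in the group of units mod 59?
58

59 is prime, so ord(14) divides φ(59) = 58.
Divisors of 58: 1, 2, 29, 58.
Repeated squaring: 14^1 ≡ 14, 14^2 ≡ 19, 14^4 ≡ 7, 14^8 ≡ 49, 14^16 ≡ 41, 14^32 ≡ 29 (mod 59).
Test 14^d mod 59 for each divisor d in increasing order:
14^1 ≡ 14
14^2 ≡ 19
14^29 = 14^16·14^8·14^4·14^1 ≡ 58
14^58 = 14^32·14^16·14^8·14^2 ≡ 1  ← first divisor giving 1
The order is 58.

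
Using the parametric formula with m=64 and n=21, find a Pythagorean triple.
(3655, 2688, 4537)

Euclid's formula: a = m² - n², b = 2mn, c = m² + n²
m = 64, n = 21
a = 64² - 21² = 4096 - 441 = 3655
b = 2 × 64 × 21 = 2688
c = 64² + 21² = 4096 + 441 = 4537
Verification: 3655² + 2688² = 13359025 + 7225344 = 20584369 = 4537² ✓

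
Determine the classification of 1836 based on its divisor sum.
abundant

Proper divisors of 1836: sum = 1 + 2 + 3 + 4 + 6 + 9 + 12 + 17 + ... + 306 + 459 + 612 + 918 (23 divisors) = 3204
Since 3204 > 1836, 1836 is abundant.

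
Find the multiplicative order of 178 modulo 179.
2

179 is prime, so ord(178) divides φ(179) = 178.
Divisors of 178: 1, 2, 89, 178.
Repeated squaring: 178^1 ≡ 178, 178^2 ≡ 1, 178^4 ≡ 1, 178^8 ≡ 1, 178^16 ≡ 1, 178^32 ≡ 1, 178^64 ≡ 1, 178^128 ≡ 1 (mod 179).
Test 178^d mod 179 for each divisor d in increasing order:
178^1 ≡ 178
178^2 ≡ 1  ← first divisor giving 1
The order is 2.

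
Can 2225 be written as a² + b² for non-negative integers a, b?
4² + 47² (a=4, b=47)

Factorization: 2225 = 5^2 × 89
By Fermat: n is sum of two squares iff every prime p ≡ 3 (mod 4) appears to even power.
All primes ≡ 3 (mod 4) appear to even power.
Search a = 0, 1, 2, … for 2225 - a² a perfect square: first hit at a = 4: 2225 - 16 = 2209 = 47².
2225 = 4² + 47² = 16 + 2209 ✓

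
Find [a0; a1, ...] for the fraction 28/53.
[0; 1, 1, 8, 3]

Euclidean algorithm steps:
28 = 0 × 53 + 28
53 = 1 × 28 + 25
28 = 1 × 25 + 3
25 = 8 × 3 + 1
3 = 3 × 1 + 0
Continued fraction: [0; 1, 1, 8, 3]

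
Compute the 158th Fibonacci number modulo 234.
179

Matrix identity: Q^n = [[F_(n+1), F_n], [F_n, F_(n-1)]] with Q = [[1,1],[1,0]].
n = 158 = 10011110₂. Square-and-multiply, entries mod 234:
Q^1 = [[1,1],[1,0]]
Q^2 = (Q^1)² = [[2,1],[1,1]]
Q^4 = (Q^2)² = [[5,3],[3,2]]
Q^9 = (Q^4)²·Q = [[55,34],[34,21]]
Q^19 = (Q^9)²·Q = [[213,203],[203,10]]
Q^39 = (Q^19)²·Q = [[105,232],[232,107]]
Q^79 = (Q^39)²·Q = [[75,31],[31,44]]
Q^158 = (Q^79)² = [[34,179],[179,89]]
F_158 mod 234 = Q^158[0][1] = 179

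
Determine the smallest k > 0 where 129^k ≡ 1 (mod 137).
68

137 is prime, so ord(129) divides φ(137) = 136.
Divisors of 136: 1, 2, 4, 8, 17, 34, 68, 136.
Repeated squaring: 129^1 ≡ 129, 129^2 ≡ 64, 129^4 ≡ 123, 129^8 ≡ 59, 129^16 ≡ 56, 129^32 ≡ 122, 129^64 ≡ 88, 129^128 ≡ 72 (mod 137).
Test 129^d mod 137 for each divisor d in increasing order:
129^1 ≡ 129
129^2 ≡ 64
129^4 ≡ 123
129^8 ≡ 59
129^17 = 129^16·129^1 ≡ 100
129^34 = 129^32·129^2 ≡ 136
129^68 = 129^64·129^4 ≡ 1  ← first divisor giving 1
The order is 68.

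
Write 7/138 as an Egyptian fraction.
1/20 + 1/1380

Greedy algorithm:
7/138: ceiling(138/7) = 20, use 1/20
1/1380: ceiling(1380/1) = 1380, use 1/1380
Result: 7/138 = 1/20 + 1/1380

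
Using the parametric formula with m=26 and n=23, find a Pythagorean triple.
(147, 1196, 1205)

Euclid's formula: a = m² - n², b = 2mn, c = m² + n²
m = 26, n = 23
a = 26² - 23² = 676 - 529 = 147
b = 2 × 26 × 23 = 1196
c = 26² + 23² = 676 + 529 = 1205
Verification: 147² + 1196² = 21609 + 1430416 = 1452025 = 1205² ✓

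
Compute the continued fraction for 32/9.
[3; 1, 1, 4]

Euclidean algorithm steps:
32 = 3 × 9 + 5
9 = 1 × 5 + 4
5 = 1 × 4 + 1
4 = 4 × 1 + 0
Continued fraction: [3; 1, 1, 4]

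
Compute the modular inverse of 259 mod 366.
301

gcd(259, 366) = 1, so the inverse exists.
Extended Euclidean algorithm on (366, 259):
366 = 1 × 259 + 107  ⟹  107 = (1)·366 + (-1)·259
259 = 2 × 107 + 45  ⟹  45 = (-2)·366 + (3)·259
107 = 2 × 45 + 17  ⟹  17 = (5)·366 + (-7)·259
45 = 2 × 17 + 11  ⟹  11 = (-12)·366 + (17)·259
17 = 1 × 11 + 6  ⟹  6 = (17)·366 + (-24)·259
11 = 1 × 6 + 5  ⟹  5 = (-29)·366 + (41)·259
6 = 1 × 5 + 1  ⟹  1 = (46)·366 + (-65)·259
So (-65)·259 ≡ 1 (mod 366), i.e. 259^(-1) ≡ -65 ≡ 301 (mod 366).
Check: 259 × 301 = 77959 ≡ 1 (mod 366)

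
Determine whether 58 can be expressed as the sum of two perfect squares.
3² + 7² (a=3, b=7)

Factorization: 58 = 2 × 29
By Fermat: n is sum of two squares iff every prime p ≡ 3 (mod 4) appears to even power.
All primes ≡ 3 (mod 4) appear to even power.
Search a = 0, 1, 2, … for 58 - a² a perfect square: first hit at a = 3: 58 - 9 = 49 = 7².
58 = 3² + 7² = 9 + 49 ✓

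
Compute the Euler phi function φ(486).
162

486 = 2 × 3^5
φ(n) = n × ∏(1 - 1/p) for each prime p dividing n
φ(486) = 486 × (1 - 1/2) × (1 - 1/3) = 162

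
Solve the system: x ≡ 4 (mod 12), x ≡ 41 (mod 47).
88

Using Chinese Remainder Theorem:
M = 12 × 47 = 564
M1 = 47, M2 = 12
y1 = 47^(-1) mod 12 = 11
y2 = 12^(-1) mod 47 = 4
x = (4×47×11 + 41×12×4) mod 564 = 88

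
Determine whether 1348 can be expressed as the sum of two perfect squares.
18² + 32² (a=18, b=32)

Factorization: 1348 = 2^2 × 337
By Fermat: n is sum of two squares iff every prime p ≡ 3 (mod 4) appears to even power.
All primes ≡ 3 (mod 4) appear to even power.
Search a = 0, 1, 2, … for 1348 - a² a perfect square: first hit at a = 18: 1348 - 324 = 1024 = 32².
1348 = 18² + 32² = 324 + 1024 ✓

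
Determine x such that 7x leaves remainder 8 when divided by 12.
x ≡ 8 (mod 12)

gcd(7, 12) = 1, which divides 8, so solutions exist.
Find 7^(-1) mod 12 by the extended Euclidean algorithm:
12 = 1 × 7 + 5  ⟹  5 = (1)·12 + (-1)·7
7 = 1 × 5 + 2  ⟹  2 = (-1)·12 + (2)·7
5 = 2 × 2 + 1  ⟹  1 = (3)·12 + (-5)·7
So (-5)·7 ≡ 1 (mod 12), i.e. 7^(-1) ≡ -5 ≡ 7 (mod 12).
x ≡ 7 × 8 = 56 ≡ 8 (mod 12).
Check: 7 × 8 = 56 ≡ 8 (mod 12).
Unique solution: x ≡ 8 (mod 12)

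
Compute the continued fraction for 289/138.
[2; 10, 1, 1, 1, 1, 2]

Euclidean algorithm steps:
289 = 2 × 138 + 13
138 = 10 × 13 + 8
13 = 1 × 8 + 5
8 = 1 × 5 + 3
5 = 1 × 3 + 2
3 = 1 × 2 + 1
2 = 2 × 1 + 0
Continued fraction: [2; 10, 1, 1, 1, 1, 2]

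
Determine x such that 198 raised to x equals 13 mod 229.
63

Baby-step giant-step with step n = ⌈√229⌉ = 16.
Baby steps 198^j mod 229 (j:value) for j=0..15: 0:1, 1:198, 2:45, 3:208, 4:193, 5:200, 6:212, 7:69, 8:151, 9:128, 10:154, 11:35, 12:60, 13:201, 14:181, 15:114.
Giant-step multiplier: 198^(-16) ≡ 198^(228-16) = 198^212 ≡ 37 (mod 229).
Giant steps γ_i = 13·37^i mod 229: γ_0=13, γ_1=23, γ_2=164, γ_3=114 (in table at j=15).
x = i·n + j = 3·16 + 15 = 63.
Check: 198^63 ≡ 13 (mod 229).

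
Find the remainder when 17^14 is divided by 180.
109

Repeated squaring. Binary of 14 = 1110.
17^1 ≡ 17 (mod 180); 17^2 ≡ 109 (mod 180); 17^4 ≡ 1 (mod 180); 17^8 ≡ 1 (mod 180)
17^14 = 17^2 × 17^4 × 17^8 ≡ 109 (mod 180)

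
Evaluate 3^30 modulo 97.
47

Repeated squaring. Binary of 30 = 11110.
3^1 ≡ 3 (mod 97); 3^2 ≡ 9 (mod 97); 3^4 ≡ 81 (mod 97); 3^8 ≡ 62 (mod 97); 3^16 ≡ 61 (mod 97)
3^30 = 3^2 × 3^4 × 3^8 × 3^16 ≡ 47 (mod 97)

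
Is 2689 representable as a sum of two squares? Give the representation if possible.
33² + 40² (a=33, b=40)

Factorization: 2689 = 2689
By Fermat: n is sum of two squares iff every prime p ≡ 3 (mod 4) appears to even power.
All primes ≡ 3 (mod 4) appear to even power.
Search a = 0, 1, 2, … for 2689 - a² a perfect square: first hit at a = 33: 2689 - 1089 = 1600 = 40².
2689 = 33² + 40² = 1089 + 1600 ✓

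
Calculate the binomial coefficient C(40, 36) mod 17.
15

Using Lucas' theorem:
Write n=40 and k=36 in base 17:
n in base 17: [2, 6]
k in base 17: [2, 2]
C(40,36) mod 17 = ∏ C(n_i, k_i) mod 17
Digit binomials (mod 17): C(2,2) = 1; C(6,2) = 15
Product: 1 × 15 = 15 ≡ 15 (mod 17)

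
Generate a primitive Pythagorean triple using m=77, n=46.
(3813, 7084, 8045)

Euclid's formula: a = m² - n², b = 2mn, c = m² + n²
m = 77, n = 46
a = 77² - 46² = 5929 - 2116 = 3813
b = 2 × 77 × 46 = 7084
c = 77² + 46² = 5929 + 2116 = 8045
Verification: 3813² + 7084² = 14538969 + 50183056 = 64722025 = 8045² ✓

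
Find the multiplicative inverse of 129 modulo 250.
219

gcd(129, 250) = 1, so the inverse exists.
Extended Euclidean algorithm on (250, 129):
250 = 1 × 129 + 121  ⟹  121 = (1)·250 + (-1)·129
129 = 1 × 121 + 8  ⟹  8 = (-1)·250 + (2)·129
121 = 15 × 8 + 1  ⟹  1 = (16)·250 + (-31)·129
So (-31)·129 ≡ 1 (mod 250), i.e. 129^(-1) ≡ -31 ≡ 219 (mod 250).
Check: 129 × 219 = 28251 ≡ 1 (mod 250)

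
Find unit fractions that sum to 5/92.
1/19 + 1/583 + 1/1019084

Greedy algorithm:
5/92: ceiling(92/5) = 19, use 1/19
3/1748: ceiling(1748/3) = 583, use 1/583
1/1019084: ceiling(1019084/1) = 1019084, use 1/1019084
Result: 5/92 = 1/19 + 1/583 + 1/1019084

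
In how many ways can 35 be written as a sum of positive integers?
14883

p(n) counts ways to write n as a sum of positive integers (order ignored).
Euler's pentagonal recurrence: p(k) = p(k-1) + p(k-2) - p(k-5) - p(k-7) + p(k-12) + p(k-15) - ... (offsets j(3j∓1)/2, signs ++--, p(0)=1, p(<0)=0).
DP table for k = 0..34: p(0)=1, p(1)=1, p(2)=2, p(3)=3, p(4)=5, p(5)=7, p(6)=11, p(7)=15, p(8)=22, p(9)=30, p(10)=42, p(11)=56, p(12)=77, p(13)=101, p(14)=135, p(15)=176, p(16)=231, p(17)=297, p(18)=385, p(19)=490, p(20)=627, p(21)=792, p(22)=1002, p(23)=1255, p(24)=1575, p(25)=1958, p(26)=2436, p(27)=3010, p(28)=3718, p(29)=4565, p(30)=5604, p(31)=6842, p(32)=8349, p(33)=10143, p(34)=12310.
Final step: p(35) = p(34) + p(33) - p(30) - p(28) + p(23) + p(20) - p(13) - p(9) + p(0)
= 12310 + 10143 - 5604 - 3718 + 1255 + 627 - 101 - 30 + 1
= 14883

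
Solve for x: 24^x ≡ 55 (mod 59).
17

Baby-step giant-step with step n = ⌈√59⌉ = 8.
Baby steps 24^j mod 59 (j:value) for j=0..7: 0:1, 1:24, 2:45, 3:18, 4:19, 5:43, 6:29, 7:47.
Giant-step multiplier: 24^(-8) ≡ 24^(58-8) = 24^50 ≡ 17 (mod 59).
Giant steps γ_i = 55·17^i mod 59: γ_0=55, γ_1=50, γ_2=24 (in table at j=1).
x = i·n + j = 2·8 + 1 = 17.
Check: 24^17 ≡ 55 (mod 59).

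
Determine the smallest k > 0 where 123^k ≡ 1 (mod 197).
196

197 is prime, so ord(123) divides φ(197) = 196.
Divisors of 196: 1, 2, 4, 7, 14, 28, 49, 98, 196.
Repeated squaring: 123^1 ≡ 123, 123^2 ≡ 157, 123^4 ≡ 24, 123^8 ≡ 182, 123^16 ≡ 28, 123^32 ≡ 193, 123^64 ≡ 16, 123^128 ≡ 59 (mod 197).
Test 123^d mod 197 for each divisor d in increasing order:
123^1 ≡ 123
123^2 ≡ 157
123^4 ≡ 24
123^7 = 123^4·123^2·123^1 ≡ 120
123^14 = 123^8·123^4·123^2 ≡ 19
123^28 = 123^16·123^8·123^4 ≡ 164
123^49 = 123^32·123^16·123^1 ≡ 14
123^98 = 123^64·123^32·123^2 ≡ 196
123^196 = 123^128·123^64·123^4 ≡ 1  ← first divisor giving 1
The order is 196.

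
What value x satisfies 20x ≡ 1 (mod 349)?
192

gcd(20, 349) = 1, so the inverse exists.
Extended Euclidean algorithm on (349, 20):
349 = 17 × 20 + 9  ⟹  9 = (1)·349 + (-17)·20
20 = 2 × 9 + 2  ⟹  2 = (-2)·349 + (35)·20
9 = 4 × 2 + 1  ⟹  1 = (9)·349 + (-157)·20
So (-157)·20 ≡ 1 (mod 349), i.e. 20^(-1) ≡ -157 ≡ 192 (mod 349).
Check: 20 × 192 = 3840 ≡ 1 (mod 349)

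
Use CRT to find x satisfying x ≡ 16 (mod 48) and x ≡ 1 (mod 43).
1936

Using Chinese Remainder Theorem:
M = 48 × 43 = 2064
M1 = 43, M2 = 48
y1 = 43^(-1) mod 48 = 19
y2 = 48^(-1) mod 43 = 26
x = (16×43×19 + 1×48×26) mod 2064 = 1936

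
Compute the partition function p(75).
8118264

p(n) counts ways to write n as a sum of positive integers (order ignored).
Euler's pentagonal recurrence: p(k) = p(k-1) + p(k-2) - p(k-5) - p(k-7) + p(k-12) + p(k-15) - ... (offsets j(3j∓1)/2, signs ++--, p(0)=1, p(<0)=0).
DP table for k = 0..74: p(0)=1, p(1)=1, p(2)=2, p(3)=3, p(4)=5, p(5)=7, p(6)=11, p(7)=15, p(8)=22, p(9)=30, p(10)=42, p(11)=56, p(12)=77, p(13)=101, p(14)=135, p(15)=176, p(16)=231, p(17)=297, p(18)=385, p(19)=490, p(20)=627, p(21)=792, p(22)=1002, p(23)=1255, p(24)=1575, p(25)=1958, p(26)=2436, p(27)=3010, p(28)=3718, p(29)=4565, p(30)=5604, p(31)=6842, p(32)=8349, p(33)=10143, p(34)=12310, p(35)=14883, p(36)=17977, p(37)=21637, p(38)=26015, p(39)=31185, p(40)=37338, p(41)=44583, p(42)=53174, p(43)=63261, p(44)=75175, p(45)=89134, p(46)=105558, p(47)=124754, p(48)=147273, p(49)=173525, p(50)=204226, p(51)=239943, p(52)=281589, p(53)=329931, p(54)=386155, p(55)=451276, p(56)=526823, p(57)=614154, p(58)=715220, p(59)=831820, p(60)=966467, p(61)=1121505, p(62)=1300156, p(63)=1505499, p(64)=1741630, p(65)=2012558, p(66)=2323520, p(67)=2679689, p(68)=3087735, p(69)=3554345, p(70)=4087968, p(71)=4697205, p(72)=5392783, p(73)=6185689, p(74)=7089500.
Final step: p(75) = p(74) + p(73) - p(70) - p(68) + p(63) + p(60) - p(53) - p(49) + p(40) + p(35) - p(24) - p(18) + p(5)
= 7089500 + 6185689 - 4087968 - 3087735 + 1505499 + 966467 - 329931 - 173525 + 37338 + 14883 - 1575 - 385 + 7
= 8118264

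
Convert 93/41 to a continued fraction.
[2; 3, 1, 2, 1, 2]

Euclidean algorithm steps:
93 = 2 × 41 + 11
41 = 3 × 11 + 8
11 = 1 × 8 + 3
8 = 2 × 3 + 2
3 = 1 × 2 + 1
2 = 2 × 1 + 0
Continued fraction: [2; 3, 1, 2, 1, 2]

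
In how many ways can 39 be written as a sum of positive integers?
31185

p(n) counts ways to write n as a sum of positive integers (order ignored).
Euler's pentagonal recurrence: p(k) = p(k-1) + p(k-2) - p(k-5) - p(k-7) + p(k-12) + p(k-15) - ... (offsets j(3j∓1)/2, signs ++--, p(0)=1, p(<0)=0).
DP table for k = 0..38: p(0)=1, p(1)=1, p(2)=2, p(3)=3, p(4)=5, p(5)=7, p(6)=11, p(7)=15, p(8)=22, p(9)=30, p(10)=42, p(11)=56, p(12)=77, p(13)=101, p(14)=135, p(15)=176, p(16)=231, p(17)=297, p(18)=385, p(19)=490, p(20)=627, p(21)=792, p(22)=1002, p(23)=1255, p(24)=1575, p(25)=1958, p(26)=2436, p(27)=3010, p(28)=3718, p(29)=4565, p(30)=5604, p(31)=6842, p(32)=8349, p(33)=10143, p(34)=12310, p(35)=14883, p(36)=17977, p(37)=21637, p(38)=26015.
Final step: p(39) = p(38) + p(37) - p(34) - p(32) + p(27) + p(24) - p(17) - p(13) + p(4)
= 26015 + 21637 - 12310 - 8349 + 3010 + 1575 - 297 - 101 + 5
= 31185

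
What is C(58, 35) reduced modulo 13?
0

Using Lucas' theorem:
Write n=58 and k=35 in base 13:
n in base 13: [4, 6]
k in base 13: [2, 9]
C(58,35) mod 13 = ∏ C(n_i, k_i) mod 13
Digit binomials (mod 13): C(4,2) = 6; C(6,9) = 0 (k_i > n_i)
Product: 6 × 0 = 0 ≡ 0 (mod 13)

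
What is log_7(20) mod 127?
105

Baby-step giant-step with step n = ⌈√127⌉ = 12.
Baby steps 7^j mod 127 (j:value) for j=0..11: 0:1, 1:7, 2:49, 3:89, 4:115, 5:43, 6:47, 7:75, 8:17, 9:119, 10:71, 11:116.
Giant-step multiplier: 7^(-12) ≡ 7^(126-12) = 7^114 ≡ 94 (mod 127).
Giant steps γ_i = 20·94^i mod 127: γ_0=20, γ_1=102, γ_2=63, γ_3=80, γ_4=27, γ_5=125, γ_6=66, γ_7=108, γ_8=119 (in table at j=9).
x = i·n + j = 8·12 + 9 = 105.
Check: 7^105 ≡ 20 (mod 127).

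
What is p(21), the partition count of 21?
792

p(n) counts ways to write n as a sum of positive integers (order ignored).
Euler's pentagonal recurrence: p(k) = p(k-1) + p(k-2) - p(k-5) - p(k-7) + p(k-12) + p(k-15) - ... (offsets j(3j∓1)/2, signs ++--, p(0)=1, p(<0)=0).
DP table for k = 0..20: p(0)=1, p(1)=1, p(2)=2, p(3)=3, p(4)=5, p(5)=7, p(6)=11, p(7)=15, p(8)=22, p(9)=30, p(10)=42, p(11)=56, p(12)=77, p(13)=101, p(14)=135, p(15)=176, p(16)=231, p(17)=297, p(18)=385, p(19)=490, p(20)=627.
Final step: p(21) = p(20) + p(19) - p(16) - p(14) + p(9) + p(6)
= 627 + 490 - 231 - 135 + 30 + 11
= 792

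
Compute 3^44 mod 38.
25

Repeated squaring. Binary of 44 = 101100.
3^1 ≡ 3 (mod 38); 3^2 ≡ 9 (mod 38); 3^4 ≡ 5 (mod 38); 3^8 ≡ 25 (mod 38); 3^16 ≡ 17 (mod 38); 3^32 ≡ 23 (mod 38)
3^44 = 3^4 × 3^8 × 3^32 ≡ 25 (mod 38)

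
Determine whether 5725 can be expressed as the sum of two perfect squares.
10² + 75² (a=10, b=75)

Factorization: 5725 = 5^2 × 229
By Fermat: n is sum of two squares iff every prime p ≡ 3 (mod 4) appears to even power.
All primes ≡ 3 (mod 4) appear to even power.
Search a = 0, 1, 2, … for 5725 - a² a perfect square: first hit at a = 10: 5725 - 100 = 5625 = 75².
5725 = 10² + 75² = 100 + 5625 ✓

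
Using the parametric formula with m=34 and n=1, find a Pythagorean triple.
(1155, 68, 1157)

Euclid's formula: a = m² - n², b = 2mn, c = m² + n²
m = 34, n = 1
a = 34² - 1² = 1156 - 1 = 1155
b = 2 × 34 × 1 = 68
c = 34² + 1² = 1156 + 1 = 1157
Verification: 1155² + 68² = 1334025 + 4624 = 1338649 = 1157² ✓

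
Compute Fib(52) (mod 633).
477

Matrix identity: Q^n = [[F_(n+1), F_n], [F_n, F_(n-1)]] with Q = [[1,1],[1,0]].
n = 52 = 110100₂. Square-and-multiply, entries mod 633:
Q^1 = [[1,1],[1,0]]
Q^3 = (Q^1)²·Q = [[3,2],[2,1]]
Q^6 = (Q^3)² = [[13,8],[8,5]]
Q^13 = (Q^6)²·Q = [[377,233],[233,144]]
Q^26 = (Q^13)² = [[188,490],[490,331]]
Q^52 = (Q^26)² = [[89,477],[477,245]]
F_52 mod 633 = Q^52[0][1] = 477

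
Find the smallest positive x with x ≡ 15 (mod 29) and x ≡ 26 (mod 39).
1001

Using Chinese Remainder Theorem:
M = 29 × 39 = 1131
M1 = 39, M2 = 29
y1 = 39^(-1) mod 29 = 3
y2 = 29^(-1) mod 39 = 35
x = (15×39×3 + 26×29×35) mod 1131 = 1001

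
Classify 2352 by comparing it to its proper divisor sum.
abundant

Proper divisors of 2352: sum = 1 + 2 + 3 + 4 + 6 + 7 + 8 + 12 + ... + 392 + 588 + 784 + 1176 (29 divisors) = 4716
Since 4716 > 2352, 2352 is abundant.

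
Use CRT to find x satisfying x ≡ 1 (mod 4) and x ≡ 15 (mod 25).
65

Using Chinese Remainder Theorem:
M = 4 × 25 = 100
M1 = 25, M2 = 4
y1 = 25^(-1) mod 4 = 1
y2 = 4^(-1) mod 25 = 19
x = (1×25×1 + 15×4×19) mod 100 = 65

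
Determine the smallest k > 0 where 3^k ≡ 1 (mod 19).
18

19 is prime, so ord(3) divides φ(19) = 18.
Divisors of 18: 1, 2, 3, 6, 9, 18.
Repeated squaring: 3^1 ≡ 3, 3^2 ≡ 9, 3^4 ≡ 5, 3^8 ≡ 6, 3^16 ≡ 17 (mod 19).
Test 3^d mod 19 for each divisor d in increasing order:
3^1 ≡ 3
3^2 ≡ 9
3^3 = 3^2·3^1 ≡ 8
3^6 = 3^4·3^2 ≡ 7
3^9 = 3^8·3^1 ≡ 18
3^18 = 3^16·3^2 ≡ 1  ← first divisor giving 1
The order is 18.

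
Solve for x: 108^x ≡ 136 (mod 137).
68

Baby-step giant-step with step n = ⌈√137⌉ = 12.
Baby steps 108^j mod 137 (j:value) for j=0..11: 0:1, 1:108, 2:19, 3:134, 4:87, 5:80, 6:9, 7:13, 8:34, 9:110, 10:98, 11:35.
Giant-step multiplier: 108^(-12) ≡ 108^(136-12) = 108^124 ≡ 22 (mod 137).
Giant steps γ_i = 136·22^i mod 137: γ_0=136, γ_1=115, γ_2=64, γ_3=38, γ_4=14, γ_5=34 (in table at j=8).
x = i·n + j = 5·12 + 8 = 68.
Check: 108^68 ≡ 136 (mod 137).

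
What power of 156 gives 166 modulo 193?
108

Baby-step giant-step with step n = ⌈√193⌉ = 14.
Baby steps 156^j mod 193 (j:value) for j=0..13: 0:1, 1:156, 2:18, 3:106, 4:131, 5:171, 6:42, 7:183, 8:177, 9:13, 10:98, 11:41, 12:27, 13:159.
Giant-step multiplier: 156^(-14) ≡ 156^(192-14) = 156^178 ≡ 83 (mod 193).
Giant steps γ_i = 166·83^i mod 193: γ_0=166, γ_1=75, γ_2=49, γ_3=14, γ_4=4, γ_5=139, γ_6=150, γ_7=98 (in table at j=10).
x = i·n + j = 7·14 + 10 = 108.
Check: 156^108 ≡ 166 (mod 193).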